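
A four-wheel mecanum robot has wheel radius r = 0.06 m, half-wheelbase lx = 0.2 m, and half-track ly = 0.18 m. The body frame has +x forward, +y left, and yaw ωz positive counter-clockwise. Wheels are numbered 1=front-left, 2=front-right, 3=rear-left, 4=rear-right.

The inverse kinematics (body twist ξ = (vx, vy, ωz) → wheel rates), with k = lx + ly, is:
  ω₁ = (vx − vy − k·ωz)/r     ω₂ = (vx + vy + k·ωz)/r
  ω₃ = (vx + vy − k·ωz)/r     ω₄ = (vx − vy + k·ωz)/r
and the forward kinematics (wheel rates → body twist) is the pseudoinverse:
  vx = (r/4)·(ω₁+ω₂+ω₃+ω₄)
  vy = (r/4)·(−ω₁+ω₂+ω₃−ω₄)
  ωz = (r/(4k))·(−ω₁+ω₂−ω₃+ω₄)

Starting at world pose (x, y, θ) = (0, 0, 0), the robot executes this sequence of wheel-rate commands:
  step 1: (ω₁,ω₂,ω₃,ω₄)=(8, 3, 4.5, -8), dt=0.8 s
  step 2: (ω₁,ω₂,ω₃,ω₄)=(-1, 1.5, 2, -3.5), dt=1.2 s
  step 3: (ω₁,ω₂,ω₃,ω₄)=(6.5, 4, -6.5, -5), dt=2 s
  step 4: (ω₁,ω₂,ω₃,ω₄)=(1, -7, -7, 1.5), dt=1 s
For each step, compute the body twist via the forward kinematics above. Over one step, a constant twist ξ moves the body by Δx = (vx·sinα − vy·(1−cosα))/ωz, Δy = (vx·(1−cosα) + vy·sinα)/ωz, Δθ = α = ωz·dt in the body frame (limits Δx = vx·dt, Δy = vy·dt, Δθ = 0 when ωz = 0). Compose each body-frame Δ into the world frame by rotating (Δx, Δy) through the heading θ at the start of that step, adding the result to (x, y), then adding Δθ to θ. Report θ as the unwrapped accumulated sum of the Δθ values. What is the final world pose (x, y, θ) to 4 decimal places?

(-0.2192, 0.0601, -0.7539)

step 1: ξ=(vx,vy,ωz)=(0.1125, 0.1125, -0.6908), dt=0.8 → body Δ=(0.1097, 0.0612, -0.5526) → world pose (0.1097, 0.0612, -0.5526)
step 2: ξ=(vx,vy,ωz)=(-0.0150, 0.1200, -0.1184), dt=1.2 → body Δ=(-0.0077, 0.1448, -0.1421) → world pose (0.1792, 0.1885, -0.6947)
step 3: ξ=(vx,vy,ωz)=(-0.0150, -0.0600, -0.0395), dt=2.0 → body Δ=(-0.0347, -0.1187, -0.0789) → world pose (0.0765, 0.1196, -0.7737)
step 4: ξ=(vx,vy,ωz)=(-0.1725, -0.2475, 0.0197), dt=1.0 → body Δ=(-0.1700, -0.2492, 0.0197) → world pose (-0.2192, 0.0601, -0.7539)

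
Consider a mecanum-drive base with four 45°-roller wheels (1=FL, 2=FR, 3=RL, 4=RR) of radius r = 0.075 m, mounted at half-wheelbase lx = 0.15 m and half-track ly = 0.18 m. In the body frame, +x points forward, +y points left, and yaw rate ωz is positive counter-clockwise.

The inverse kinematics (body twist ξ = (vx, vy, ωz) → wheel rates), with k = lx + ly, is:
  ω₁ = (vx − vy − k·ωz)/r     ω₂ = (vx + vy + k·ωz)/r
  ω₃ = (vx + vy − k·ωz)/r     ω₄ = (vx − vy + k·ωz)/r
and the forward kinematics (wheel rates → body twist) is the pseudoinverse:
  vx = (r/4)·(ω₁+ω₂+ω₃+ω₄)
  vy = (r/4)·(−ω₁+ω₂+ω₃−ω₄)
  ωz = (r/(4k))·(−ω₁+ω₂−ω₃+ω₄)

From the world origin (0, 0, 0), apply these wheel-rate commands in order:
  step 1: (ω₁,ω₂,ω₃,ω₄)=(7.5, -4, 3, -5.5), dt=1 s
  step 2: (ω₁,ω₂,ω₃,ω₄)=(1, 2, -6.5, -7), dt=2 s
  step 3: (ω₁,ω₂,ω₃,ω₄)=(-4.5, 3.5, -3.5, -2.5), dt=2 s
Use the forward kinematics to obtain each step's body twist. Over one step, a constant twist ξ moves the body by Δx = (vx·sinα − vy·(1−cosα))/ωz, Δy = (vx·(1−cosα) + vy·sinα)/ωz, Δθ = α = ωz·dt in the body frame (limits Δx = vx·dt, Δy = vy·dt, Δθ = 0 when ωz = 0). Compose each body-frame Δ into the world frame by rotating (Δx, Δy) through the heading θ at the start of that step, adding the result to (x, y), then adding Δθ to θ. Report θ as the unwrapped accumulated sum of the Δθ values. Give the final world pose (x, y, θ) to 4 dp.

step 1: ξ=(vx,vy,ωz)=(0.0188, -0.0563, -1.1364), dt=1.0 → body Δ=(-0.0137, -0.0545, -1.1364) → world pose (-0.0137, -0.0545, -1.1364)
step 2: ξ=(vx,vy,ωz)=(-0.1969, 0.0281, 0.0284), dt=2.0 → body Δ=(-0.3951, 0.0450, 0.0568) → world pose (-0.1392, 0.3229, -1.0795)
step 3: ξ=(vx,vy,ωz)=(-0.1312, 0.1312, 0.5114), dt=2.0 → body Δ=(-0.3420, 0.0961, 1.0227) → world pose (-0.2157, 0.6698, -0.0568)

(-0.2157, 0.6698, -0.0568)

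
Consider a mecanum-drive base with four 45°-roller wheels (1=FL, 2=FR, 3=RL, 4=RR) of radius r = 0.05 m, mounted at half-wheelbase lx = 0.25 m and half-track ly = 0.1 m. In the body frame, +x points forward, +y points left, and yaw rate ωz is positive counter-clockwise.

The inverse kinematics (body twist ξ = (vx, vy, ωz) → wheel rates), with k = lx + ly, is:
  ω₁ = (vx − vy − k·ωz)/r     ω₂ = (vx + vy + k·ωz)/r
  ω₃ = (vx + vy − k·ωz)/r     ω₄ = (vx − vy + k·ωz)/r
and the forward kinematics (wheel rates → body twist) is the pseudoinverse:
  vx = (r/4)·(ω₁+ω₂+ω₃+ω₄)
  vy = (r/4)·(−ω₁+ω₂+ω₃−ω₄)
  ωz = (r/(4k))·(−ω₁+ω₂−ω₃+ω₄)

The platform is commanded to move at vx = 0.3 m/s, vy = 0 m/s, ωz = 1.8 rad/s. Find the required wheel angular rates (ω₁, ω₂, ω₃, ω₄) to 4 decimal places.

k = lx + ly = 0.25 + 0.1 = 0.3500;  k·ωz = 0.3500·1.8 = 0.6300
ω₁ (FL) = (vx − vy − k·ωz)/r = -0.3300/0.05 = -6.6000
ω₂ (FR) = (vx + vy + k·ωz)/r = 0.9300/0.05 = 18.6000
ω₃ (RL) = (vx + vy − k·ωz)/r = -0.3300/0.05 = -6.6000
ω₄ (RR) = (vx − vy + k·ωz)/r = 0.9300/0.05 = 18.6000

(-6.6000, 18.6000, -6.6000, 18.6000)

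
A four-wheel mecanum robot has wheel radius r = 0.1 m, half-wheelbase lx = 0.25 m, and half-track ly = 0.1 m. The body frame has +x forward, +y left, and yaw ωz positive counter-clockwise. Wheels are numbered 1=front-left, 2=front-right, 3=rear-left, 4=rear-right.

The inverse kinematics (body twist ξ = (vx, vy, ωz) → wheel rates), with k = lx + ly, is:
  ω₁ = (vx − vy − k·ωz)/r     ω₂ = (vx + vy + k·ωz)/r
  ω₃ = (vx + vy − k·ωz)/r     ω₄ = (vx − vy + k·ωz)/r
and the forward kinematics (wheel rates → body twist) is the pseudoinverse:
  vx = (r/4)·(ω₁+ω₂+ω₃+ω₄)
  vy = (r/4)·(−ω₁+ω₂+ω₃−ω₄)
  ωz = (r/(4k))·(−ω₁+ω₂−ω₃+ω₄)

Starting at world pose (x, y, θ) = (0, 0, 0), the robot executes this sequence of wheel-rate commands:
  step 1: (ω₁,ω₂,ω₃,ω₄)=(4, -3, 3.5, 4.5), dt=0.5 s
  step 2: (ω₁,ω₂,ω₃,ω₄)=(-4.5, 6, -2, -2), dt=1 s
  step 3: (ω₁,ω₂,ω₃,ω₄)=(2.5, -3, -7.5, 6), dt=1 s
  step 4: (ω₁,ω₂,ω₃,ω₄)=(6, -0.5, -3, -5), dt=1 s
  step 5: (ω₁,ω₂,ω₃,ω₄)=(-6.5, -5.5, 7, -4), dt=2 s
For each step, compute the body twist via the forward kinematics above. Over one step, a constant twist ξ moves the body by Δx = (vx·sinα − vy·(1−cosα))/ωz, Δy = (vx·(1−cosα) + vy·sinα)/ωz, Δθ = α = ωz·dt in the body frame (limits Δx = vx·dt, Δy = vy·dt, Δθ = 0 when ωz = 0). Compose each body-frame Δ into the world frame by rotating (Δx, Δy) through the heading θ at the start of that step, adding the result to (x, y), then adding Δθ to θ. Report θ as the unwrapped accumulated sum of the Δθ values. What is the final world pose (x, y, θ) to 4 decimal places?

step 1: ξ=(vx,vy,ωz)=(0.2250, -0.2000, -0.4286), dt=0.5 → body Δ=(0.1010, -0.1112, -0.2143) → world pose (0.1010, -0.1112, -0.2143)
step 2: ξ=(vx,vy,ωz)=(-0.0625, 0.2625, 0.7500), dt=1.0 → body Δ=(-0.1507, 0.2162, 0.7500) → world pose (-0.0003, 0.1321, 0.5357)
step 3: ξ=(vx,vy,ωz)=(-0.0500, -0.4750, 0.5714), dt=1.0 → body Δ=(0.0847, -0.4635, 0.5714) → world pose (0.3091, -0.2232, 1.1071)
step 4: ξ=(vx,vy,ωz)=(-0.0625, -0.1125, -0.6071), dt=1.0 → body Δ=(-0.0918, -0.0873, -0.6071) → world pose (0.3462, -0.3444, 0.5000)
step 5: ξ=(vx,vy,ωz)=(-0.2250, 0.3000, -0.7143), dt=2.0 → body Δ=(0.0486, 0.6861, -1.4286) → world pose (0.0599, 0.2810, -0.9286)

(0.0599, 0.2810, -0.9286)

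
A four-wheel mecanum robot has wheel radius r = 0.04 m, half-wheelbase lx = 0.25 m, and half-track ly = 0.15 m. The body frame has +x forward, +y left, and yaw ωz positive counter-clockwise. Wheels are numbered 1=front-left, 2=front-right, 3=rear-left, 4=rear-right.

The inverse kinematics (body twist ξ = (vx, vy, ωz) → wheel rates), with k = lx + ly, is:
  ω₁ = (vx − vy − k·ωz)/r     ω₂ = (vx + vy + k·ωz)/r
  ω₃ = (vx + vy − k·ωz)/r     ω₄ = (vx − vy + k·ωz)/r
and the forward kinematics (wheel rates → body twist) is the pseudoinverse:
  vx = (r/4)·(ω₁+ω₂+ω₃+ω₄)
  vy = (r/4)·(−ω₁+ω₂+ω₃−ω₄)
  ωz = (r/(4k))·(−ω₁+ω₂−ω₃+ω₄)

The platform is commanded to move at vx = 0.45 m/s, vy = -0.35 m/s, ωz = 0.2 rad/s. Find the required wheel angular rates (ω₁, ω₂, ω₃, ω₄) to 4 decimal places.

k = lx + ly = 0.25 + 0.15 = 0.4000;  k·ωz = 0.4000·0.2 = 0.0800
ω₁ (FL) = (vx − vy − k·ωz)/r = 0.7200/0.04 = 18.0000
ω₂ (FR) = (vx + vy + k·ωz)/r = 0.1800/0.04 = 4.5000
ω₃ (RL) = (vx + vy − k·ωz)/r = 0.0200/0.04 = 0.5000
ω₄ (RR) = (vx − vy + k·ωz)/r = 0.8800/0.04 = 22.0000

(18.0000, 4.5000, 0.5000, 22.0000)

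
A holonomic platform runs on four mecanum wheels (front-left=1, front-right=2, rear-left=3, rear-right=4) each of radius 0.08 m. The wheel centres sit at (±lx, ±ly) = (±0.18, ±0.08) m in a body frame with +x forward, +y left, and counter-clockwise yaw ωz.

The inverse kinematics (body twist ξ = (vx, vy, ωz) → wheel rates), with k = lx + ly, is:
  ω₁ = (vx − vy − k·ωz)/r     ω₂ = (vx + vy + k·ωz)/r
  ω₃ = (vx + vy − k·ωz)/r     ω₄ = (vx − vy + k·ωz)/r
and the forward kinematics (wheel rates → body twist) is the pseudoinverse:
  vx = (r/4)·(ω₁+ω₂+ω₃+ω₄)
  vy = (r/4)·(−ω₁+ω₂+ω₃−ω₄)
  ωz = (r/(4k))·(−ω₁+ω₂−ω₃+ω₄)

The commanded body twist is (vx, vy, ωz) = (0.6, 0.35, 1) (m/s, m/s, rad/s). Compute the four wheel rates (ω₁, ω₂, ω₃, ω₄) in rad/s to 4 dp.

(-0.1250, 15.1250, 8.6250, 6.3750)

k = lx + ly = 0.18 + 0.08 = 0.2600;  k·ωz = 0.2600·1 = 0.2600
ω₁ (FL) = (vx − vy − k·ωz)/r = -0.0100/0.08 = -0.1250
ω₂ (FR) = (vx + vy + k·ωz)/r = 1.2100/0.08 = 15.1250
ω₃ (RL) = (vx + vy − k·ωz)/r = 0.6900/0.08 = 8.6250
ω₄ (RR) = (vx − vy + k·ωz)/r = 0.5100/0.08 = 6.3750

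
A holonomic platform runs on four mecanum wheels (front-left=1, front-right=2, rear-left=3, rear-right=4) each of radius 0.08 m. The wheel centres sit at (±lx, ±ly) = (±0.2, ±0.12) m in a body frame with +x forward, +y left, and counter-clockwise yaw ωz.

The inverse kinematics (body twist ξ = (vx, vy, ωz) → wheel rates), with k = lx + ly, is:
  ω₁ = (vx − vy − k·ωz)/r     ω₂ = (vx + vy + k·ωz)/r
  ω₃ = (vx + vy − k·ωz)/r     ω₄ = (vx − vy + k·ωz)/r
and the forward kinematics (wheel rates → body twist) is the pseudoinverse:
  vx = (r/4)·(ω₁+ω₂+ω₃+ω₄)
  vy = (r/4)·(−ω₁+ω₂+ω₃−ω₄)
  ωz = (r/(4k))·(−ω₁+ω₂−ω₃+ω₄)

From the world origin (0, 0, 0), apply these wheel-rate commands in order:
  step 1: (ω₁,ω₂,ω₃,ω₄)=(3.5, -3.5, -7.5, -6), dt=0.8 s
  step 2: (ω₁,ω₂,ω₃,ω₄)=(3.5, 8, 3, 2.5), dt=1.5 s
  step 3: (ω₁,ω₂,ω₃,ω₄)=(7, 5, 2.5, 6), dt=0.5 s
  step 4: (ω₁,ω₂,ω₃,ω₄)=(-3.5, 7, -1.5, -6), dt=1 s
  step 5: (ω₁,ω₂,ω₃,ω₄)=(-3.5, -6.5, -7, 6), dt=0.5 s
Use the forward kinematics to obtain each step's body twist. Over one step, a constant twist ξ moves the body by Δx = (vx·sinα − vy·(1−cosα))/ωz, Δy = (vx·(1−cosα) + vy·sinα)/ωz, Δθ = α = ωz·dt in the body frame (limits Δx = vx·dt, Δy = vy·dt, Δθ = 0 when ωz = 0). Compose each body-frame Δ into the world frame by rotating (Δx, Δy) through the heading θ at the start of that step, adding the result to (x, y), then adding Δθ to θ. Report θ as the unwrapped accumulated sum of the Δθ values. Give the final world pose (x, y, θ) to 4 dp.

step 1: ξ=(vx,vy,ωz)=(-0.2700, -0.1700, -0.3438), dt=0.8 → body Δ=(-0.2319, -0.1048, -0.2750) → world pose (-0.2319, -0.1048, -0.2750)
step 2: ξ=(vx,vy,ωz)=(0.3400, 0.1000, 0.2500), dt=1.5 → body Δ=(0.4703, 0.2410, 0.3750) → world pose (0.2862, -0.0005, 0.1000)
step 3: ξ=(vx,vy,ωz)=(0.4100, -0.1100, 0.0938), dt=0.5 → body Δ=(0.2062, -0.0502, 0.0469) → world pose (0.4964, -0.0299, 0.1469)
step 4: ξ=(vx,vy,ωz)=(-0.0800, 0.3000, 0.3750), dt=1.0 → body Δ=(-0.1337, 0.2782, 0.3750) → world pose (0.3234, 0.2258, 0.5219)
step 5: ξ=(vx,vy,ωz)=(-0.2200, -0.3200, 0.6250), dt=0.5 → body Δ=(-0.0834, -0.1745, 0.3125) → world pose (0.3381, 0.0329, 0.8344)

(0.3381, 0.0329, 0.8344)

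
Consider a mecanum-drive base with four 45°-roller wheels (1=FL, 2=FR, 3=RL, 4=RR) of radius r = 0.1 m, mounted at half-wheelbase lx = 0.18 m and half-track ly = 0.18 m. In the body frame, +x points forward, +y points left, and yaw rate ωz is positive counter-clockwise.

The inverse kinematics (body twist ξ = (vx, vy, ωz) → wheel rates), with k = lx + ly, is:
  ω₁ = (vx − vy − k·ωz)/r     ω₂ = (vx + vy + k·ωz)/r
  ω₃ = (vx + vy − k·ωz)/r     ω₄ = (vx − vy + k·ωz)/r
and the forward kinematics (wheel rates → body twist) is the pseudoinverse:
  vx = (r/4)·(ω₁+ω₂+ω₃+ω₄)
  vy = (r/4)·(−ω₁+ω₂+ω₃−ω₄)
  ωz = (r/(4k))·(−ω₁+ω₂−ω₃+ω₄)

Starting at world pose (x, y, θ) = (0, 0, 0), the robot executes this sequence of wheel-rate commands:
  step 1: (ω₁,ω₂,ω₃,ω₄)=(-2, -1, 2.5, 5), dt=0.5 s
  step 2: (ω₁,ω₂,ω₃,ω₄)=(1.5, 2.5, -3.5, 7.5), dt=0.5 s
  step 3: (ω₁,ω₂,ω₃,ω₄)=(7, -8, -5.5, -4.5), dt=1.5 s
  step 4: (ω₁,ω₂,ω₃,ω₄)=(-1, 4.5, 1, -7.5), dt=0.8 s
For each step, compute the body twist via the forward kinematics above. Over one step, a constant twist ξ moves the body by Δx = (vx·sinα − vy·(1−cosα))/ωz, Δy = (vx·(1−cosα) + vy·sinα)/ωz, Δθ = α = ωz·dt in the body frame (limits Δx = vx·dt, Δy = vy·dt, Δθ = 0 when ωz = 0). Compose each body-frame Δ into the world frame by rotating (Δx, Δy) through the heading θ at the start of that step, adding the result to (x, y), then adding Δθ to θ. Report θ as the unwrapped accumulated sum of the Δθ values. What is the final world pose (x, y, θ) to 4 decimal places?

(-0.0791, -0.3664, -1.0868)

step 1: ξ=(vx,vy,ωz)=(0.1125, -0.0375, 0.2431), dt=0.5 → body Δ=(0.0572, -0.0153, 0.1215) → world pose (0.0572, -0.0153, 0.1215)
step 2: ξ=(vx,vy,ωz)=(0.2000, -0.2500, 0.8333), dt=0.5 → body Δ=(0.1228, -0.1009, 0.4167) → world pose (0.1914, -0.1005, 0.5382)
step 3: ξ=(vx,vy,ωz)=(-0.2750, -0.4000, -0.9722), dt=1.5 → body Δ=(-0.6463, -0.1577, -1.4583) → world pose (-0.2827, -0.5673, -0.9201)
step 4: ξ=(vx,vy,ωz)=(-0.0750, 0.3500, -0.2083), dt=0.8 → body Δ=(-0.0364, 0.2837, -0.1667) → world pose (-0.0791, -0.3664, -1.0868)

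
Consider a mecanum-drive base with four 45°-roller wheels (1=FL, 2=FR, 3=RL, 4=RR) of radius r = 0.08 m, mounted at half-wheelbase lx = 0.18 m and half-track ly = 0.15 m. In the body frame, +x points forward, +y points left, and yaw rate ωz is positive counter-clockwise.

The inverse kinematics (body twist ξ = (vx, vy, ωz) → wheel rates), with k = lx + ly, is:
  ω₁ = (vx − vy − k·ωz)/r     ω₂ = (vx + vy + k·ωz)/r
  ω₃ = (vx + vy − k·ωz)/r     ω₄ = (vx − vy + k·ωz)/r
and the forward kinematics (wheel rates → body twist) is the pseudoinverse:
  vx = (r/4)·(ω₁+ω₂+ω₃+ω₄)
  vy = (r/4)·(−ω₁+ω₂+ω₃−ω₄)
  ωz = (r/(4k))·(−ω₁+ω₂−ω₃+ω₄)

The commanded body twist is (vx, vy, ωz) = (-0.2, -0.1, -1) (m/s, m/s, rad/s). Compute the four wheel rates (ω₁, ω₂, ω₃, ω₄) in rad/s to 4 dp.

(2.8750, -7.8750, 0.3750, -5.3750)

k = lx + ly = 0.18 + 0.15 = 0.3300;  k·ωz = 0.3300·-1 = -0.3300
ω₁ (FL) = (vx − vy − k·ωz)/r = 0.2300/0.08 = 2.8750
ω₂ (FR) = (vx + vy + k·ωz)/r = -0.6300/0.08 = -7.8750
ω₃ (RL) = (vx + vy − k·ωz)/r = 0.0300/0.08 = 0.3750
ω₄ (RR) = (vx − vy + k·ωz)/r = -0.4300/0.08 = -5.3750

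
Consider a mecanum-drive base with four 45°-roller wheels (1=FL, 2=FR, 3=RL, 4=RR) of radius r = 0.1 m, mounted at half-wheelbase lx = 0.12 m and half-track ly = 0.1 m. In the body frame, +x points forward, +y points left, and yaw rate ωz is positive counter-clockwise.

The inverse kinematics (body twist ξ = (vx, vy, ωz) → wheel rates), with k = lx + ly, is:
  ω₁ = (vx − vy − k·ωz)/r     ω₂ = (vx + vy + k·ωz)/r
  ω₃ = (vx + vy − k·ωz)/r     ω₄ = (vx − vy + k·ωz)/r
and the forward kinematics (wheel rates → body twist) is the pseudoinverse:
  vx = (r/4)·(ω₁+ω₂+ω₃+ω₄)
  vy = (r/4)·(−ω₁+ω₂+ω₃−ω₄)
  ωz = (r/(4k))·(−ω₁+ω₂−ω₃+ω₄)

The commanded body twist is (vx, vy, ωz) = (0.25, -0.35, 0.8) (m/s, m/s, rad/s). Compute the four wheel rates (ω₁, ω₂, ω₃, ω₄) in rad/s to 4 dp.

k = lx + ly = 0.12 + 0.1 = 0.2200;  k·ωz = 0.2200·0.8 = 0.1760
ω₁ (FL) = (vx − vy − k·ωz)/r = 0.4240/0.1 = 4.2400
ω₂ (FR) = (vx + vy + k·ωz)/r = 0.0760/0.1 = 0.7600
ω₃ (RL) = (vx + vy − k·ωz)/r = -0.2760/0.1 = -2.7600
ω₄ (RR) = (vx − vy + k·ωz)/r = 0.7760/0.1 = 7.7600

(4.2400, 0.7600, -2.7600, 7.7600)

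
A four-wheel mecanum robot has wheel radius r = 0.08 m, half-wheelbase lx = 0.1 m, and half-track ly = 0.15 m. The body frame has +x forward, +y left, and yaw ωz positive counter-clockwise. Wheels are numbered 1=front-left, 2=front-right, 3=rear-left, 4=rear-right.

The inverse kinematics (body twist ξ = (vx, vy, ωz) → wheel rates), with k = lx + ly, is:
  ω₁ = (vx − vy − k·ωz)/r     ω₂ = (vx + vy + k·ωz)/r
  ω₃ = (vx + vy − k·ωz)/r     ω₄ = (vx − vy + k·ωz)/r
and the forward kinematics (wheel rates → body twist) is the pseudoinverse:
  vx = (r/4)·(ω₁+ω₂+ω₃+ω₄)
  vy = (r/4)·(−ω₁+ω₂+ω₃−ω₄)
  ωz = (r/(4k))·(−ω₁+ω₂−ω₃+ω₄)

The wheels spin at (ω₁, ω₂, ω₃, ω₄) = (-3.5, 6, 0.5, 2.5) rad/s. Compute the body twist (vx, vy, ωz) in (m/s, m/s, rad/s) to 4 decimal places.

k = lx + ly = 0.1 + 0.15 = 0.2500
ω₁+ω₂+ω₃+ω₄ = 5.5000  →  vx = (0.08/4)·5.5000 = 0.1100
−ω₁+ω₂+ω₃−ω₄ = 7.5000  →  vy = (0.08/4)·7.5000 = 0.1500
−ω₁+ω₂−ω₃+ω₄ = 11.5000  →  ωz = (0.08/1.0000)·11.5000 = 0.9200

(0.1100, 0.1500, 0.9200)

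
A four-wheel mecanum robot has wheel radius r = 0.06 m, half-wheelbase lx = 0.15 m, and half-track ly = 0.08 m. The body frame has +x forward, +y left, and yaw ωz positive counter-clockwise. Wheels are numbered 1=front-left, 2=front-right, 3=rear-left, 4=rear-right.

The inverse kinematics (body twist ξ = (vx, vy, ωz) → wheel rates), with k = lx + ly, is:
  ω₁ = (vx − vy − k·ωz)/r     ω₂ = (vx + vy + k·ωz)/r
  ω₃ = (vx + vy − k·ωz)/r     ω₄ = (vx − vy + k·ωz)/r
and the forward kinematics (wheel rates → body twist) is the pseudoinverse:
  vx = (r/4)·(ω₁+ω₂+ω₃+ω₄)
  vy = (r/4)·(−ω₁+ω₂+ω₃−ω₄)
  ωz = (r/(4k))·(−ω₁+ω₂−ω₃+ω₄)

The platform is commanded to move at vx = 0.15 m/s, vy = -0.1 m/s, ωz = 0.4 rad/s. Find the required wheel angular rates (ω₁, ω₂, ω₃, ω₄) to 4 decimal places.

k = lx + ly = 0.15 + 0.08 = 0.2300;  k·ωz = 0.2300·0.4 = 0.0920
ω₁ (FL) = (vx − vy − k·ωz)/r = 0.1580/0.06 = 2.6333
ω₂ (FR) = (vx + vy + k·ωz)/r = 0.1420/0.06 = 2.3667
ω₃ (RL) = (vx + vy − k·ωz)/r = -0.0420/0.06 = -0.7000
ω₄ (RR) = (vx − vy + k·ωz)/r = 0.3420/0.06 = 5.7000

(2.6333, 2.3667, -0.7000, 5.7000)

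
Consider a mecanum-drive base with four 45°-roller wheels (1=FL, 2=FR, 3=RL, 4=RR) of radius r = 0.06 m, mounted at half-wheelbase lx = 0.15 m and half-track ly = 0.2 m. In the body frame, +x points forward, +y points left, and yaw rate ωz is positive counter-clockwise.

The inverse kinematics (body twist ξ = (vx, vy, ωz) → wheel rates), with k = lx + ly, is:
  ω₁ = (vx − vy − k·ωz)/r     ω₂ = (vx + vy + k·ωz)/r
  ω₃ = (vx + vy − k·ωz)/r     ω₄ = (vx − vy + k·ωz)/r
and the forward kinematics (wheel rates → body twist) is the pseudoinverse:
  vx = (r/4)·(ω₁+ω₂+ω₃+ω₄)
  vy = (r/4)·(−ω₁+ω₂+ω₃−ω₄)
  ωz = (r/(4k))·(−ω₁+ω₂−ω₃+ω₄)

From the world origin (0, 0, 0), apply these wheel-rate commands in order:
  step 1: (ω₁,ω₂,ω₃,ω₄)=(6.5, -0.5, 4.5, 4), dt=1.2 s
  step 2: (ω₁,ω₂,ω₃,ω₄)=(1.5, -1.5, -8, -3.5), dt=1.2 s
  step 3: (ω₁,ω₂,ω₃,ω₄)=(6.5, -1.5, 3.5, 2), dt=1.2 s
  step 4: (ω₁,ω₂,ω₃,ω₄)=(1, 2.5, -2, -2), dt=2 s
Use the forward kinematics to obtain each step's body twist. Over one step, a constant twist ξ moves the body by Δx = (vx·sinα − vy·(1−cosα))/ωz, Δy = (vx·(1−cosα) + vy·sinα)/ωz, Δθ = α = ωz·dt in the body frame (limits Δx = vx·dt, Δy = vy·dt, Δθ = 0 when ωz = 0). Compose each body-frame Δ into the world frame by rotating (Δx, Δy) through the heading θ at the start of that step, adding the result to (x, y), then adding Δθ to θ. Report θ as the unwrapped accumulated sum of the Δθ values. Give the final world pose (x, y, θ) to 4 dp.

step 1: ξ=(vx,vy,ωz)=(0.2175, -0.0975, -0.3214), dt=1.2 → body Δ=(0.2323, -0.1638, -0.3857) → world pose (0.2323, -0.1638, -0.3857)
step 2: ξ=(vx,vy,ωz)=(-0.1725, -0.1125, 0.0643), dt=1.2 → body Δ=(-0.2016, -0.1428, 0.0771) → world pose (-0.0082, -0.2203, -0.3086)
step 3: ξ=(vx,vy,ωz)=(0.1575, -0.0975, -0.4071), dt=1.2 → body Δ=(0.1536, -0.1577, -0.4886) → world pose (0.0902, -0.4172, -0.7971)
step 4: ξ=(vx,vy,ωz)=(-0.0075, 0.0225, 0.0643), dt=2.0 → body Δ=(-0.0178, 0.0439, 0.1286) → world pose (0.1091, -0.3737, -0.6686)

(0.1091, -0.3737, -0.6686)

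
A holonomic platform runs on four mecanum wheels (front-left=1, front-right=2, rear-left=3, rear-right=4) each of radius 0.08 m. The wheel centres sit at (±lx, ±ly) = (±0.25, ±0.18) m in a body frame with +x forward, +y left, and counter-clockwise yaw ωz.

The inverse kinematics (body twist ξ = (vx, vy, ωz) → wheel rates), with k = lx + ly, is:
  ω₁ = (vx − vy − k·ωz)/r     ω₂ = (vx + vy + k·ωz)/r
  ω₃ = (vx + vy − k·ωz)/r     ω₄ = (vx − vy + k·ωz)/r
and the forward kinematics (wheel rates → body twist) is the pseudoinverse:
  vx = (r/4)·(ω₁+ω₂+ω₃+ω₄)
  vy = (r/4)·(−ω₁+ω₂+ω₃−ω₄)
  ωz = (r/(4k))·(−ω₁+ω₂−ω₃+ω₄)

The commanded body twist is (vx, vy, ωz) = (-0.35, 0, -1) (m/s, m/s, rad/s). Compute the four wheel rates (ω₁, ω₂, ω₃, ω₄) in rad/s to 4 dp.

(1.0000, -9.7500, 1.0000, -9.7500)

k = lx + ly = 0.25 + 0.18 = 0.4300;  k·ωz = 0.4300·-1 = -0.4300
ω₁ (FL) = (vx − vy − k·ωz)/r = 0.0800/0.08 = 1.0000
ω₂ (FR) = (vx + vy + k·ωz)/r = -0.7800/0.08 = -9.7500
ω₃ (RL) = (vx + vy − k·ωz)/r = 0.0800/0.08 = 1.0000
ω₄ (RR) = (vx − vy + k·ωz)/r = -0.7800/0.08 = -9.7500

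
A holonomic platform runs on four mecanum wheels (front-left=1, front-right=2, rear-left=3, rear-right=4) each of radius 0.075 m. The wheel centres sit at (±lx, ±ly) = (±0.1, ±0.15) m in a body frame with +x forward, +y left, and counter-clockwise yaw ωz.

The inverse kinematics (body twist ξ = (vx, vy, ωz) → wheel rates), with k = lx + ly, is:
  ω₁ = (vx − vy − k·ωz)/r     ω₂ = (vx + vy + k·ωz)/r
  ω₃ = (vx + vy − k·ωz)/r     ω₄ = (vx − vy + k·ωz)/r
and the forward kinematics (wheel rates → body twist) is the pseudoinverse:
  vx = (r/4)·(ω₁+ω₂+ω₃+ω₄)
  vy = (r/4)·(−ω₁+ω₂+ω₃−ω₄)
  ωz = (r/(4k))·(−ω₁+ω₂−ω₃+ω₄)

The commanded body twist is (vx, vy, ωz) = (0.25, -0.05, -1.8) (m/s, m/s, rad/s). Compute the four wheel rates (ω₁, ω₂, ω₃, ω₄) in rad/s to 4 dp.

k = lx + ly = 0.1 + 0.15 = 0.2500;  k·ωz = 0.2500·-1.8 = -0.4500
ω₁ (FL) = (vx − vy − k·ωz)/r = 0.7500/0.075 = 10.0000
ω₂ (FR) = (vx + vy + k·ωz)/r = -0.2500/0.075 = -3.3333
ω₃ (RL) = (vx + vy − k·ωz)/r = 0.6500/0.075 = 8.6667
ω₄ (RR) = (vx − vy + k·ωz)/r = -0.1500/0.075 = -2.0000

(10.0000, -3.3333, 8.6667, -2.0000)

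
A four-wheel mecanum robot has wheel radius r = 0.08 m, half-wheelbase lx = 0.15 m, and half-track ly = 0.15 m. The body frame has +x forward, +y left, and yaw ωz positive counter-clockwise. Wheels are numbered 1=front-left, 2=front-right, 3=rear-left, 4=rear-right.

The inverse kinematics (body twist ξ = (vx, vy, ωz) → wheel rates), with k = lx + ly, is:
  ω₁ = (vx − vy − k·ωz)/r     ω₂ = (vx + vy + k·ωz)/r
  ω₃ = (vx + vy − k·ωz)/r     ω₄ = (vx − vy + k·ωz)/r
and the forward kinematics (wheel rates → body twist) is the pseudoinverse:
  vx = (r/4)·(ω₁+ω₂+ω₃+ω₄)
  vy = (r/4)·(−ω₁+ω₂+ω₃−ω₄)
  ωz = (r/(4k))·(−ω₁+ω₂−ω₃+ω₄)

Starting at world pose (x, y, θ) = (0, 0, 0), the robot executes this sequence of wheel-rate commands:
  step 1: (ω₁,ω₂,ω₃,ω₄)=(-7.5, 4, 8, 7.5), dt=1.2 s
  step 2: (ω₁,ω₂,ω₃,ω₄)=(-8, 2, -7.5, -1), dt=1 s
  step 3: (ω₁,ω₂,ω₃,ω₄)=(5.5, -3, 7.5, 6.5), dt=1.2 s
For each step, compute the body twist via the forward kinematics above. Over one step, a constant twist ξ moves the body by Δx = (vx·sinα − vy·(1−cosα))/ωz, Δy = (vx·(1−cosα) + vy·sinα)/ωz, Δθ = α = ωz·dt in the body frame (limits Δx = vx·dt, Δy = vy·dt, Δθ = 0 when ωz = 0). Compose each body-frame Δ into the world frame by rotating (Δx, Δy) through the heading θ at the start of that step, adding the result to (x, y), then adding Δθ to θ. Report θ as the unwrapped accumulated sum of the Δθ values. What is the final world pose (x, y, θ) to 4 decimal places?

step 1: ξ=(vx,vy,ωz)=(0.2400, 0.2400, 0.7333), dt=1.2 → body Δ=(0.1335, 0.3710, 0.8800) → world pose (0.1335, 0.3710, 0.8800)
step 2: ξ=(vx,vy,ωz)=(-0.2900, 0.0700, 1.1000), dt=1.0 → body Δ=(-0.2697, -0.0873, 1.1000) → world pose (0.0290, 0.1075, 1.9800)
step 3: ξ=(vx,vy,ωz)=(0.3300, -0.1500, -0.6333), dt=1.2 → body Δ=(0.2938, -0.3065, -0.7600) → world pose (0.1933, 0.4990, 1.2200)

(0.1933, 0.4990, 1.2200)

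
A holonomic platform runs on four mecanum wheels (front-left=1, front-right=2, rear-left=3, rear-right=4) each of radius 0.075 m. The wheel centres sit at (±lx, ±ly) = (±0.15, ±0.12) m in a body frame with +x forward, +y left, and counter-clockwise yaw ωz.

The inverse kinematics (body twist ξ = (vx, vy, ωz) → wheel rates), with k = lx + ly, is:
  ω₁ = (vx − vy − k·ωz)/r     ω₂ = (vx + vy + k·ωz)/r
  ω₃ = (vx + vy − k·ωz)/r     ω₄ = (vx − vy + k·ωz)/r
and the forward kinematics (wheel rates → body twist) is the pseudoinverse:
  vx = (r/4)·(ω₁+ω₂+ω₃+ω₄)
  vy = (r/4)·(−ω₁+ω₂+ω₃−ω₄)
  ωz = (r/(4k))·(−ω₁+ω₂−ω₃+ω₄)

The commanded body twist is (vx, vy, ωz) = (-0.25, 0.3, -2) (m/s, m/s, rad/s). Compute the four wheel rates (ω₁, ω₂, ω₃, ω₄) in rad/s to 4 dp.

(-0.1333, -6.5333, 7.8667, -14.5333)

k = lx + ly = 0.15 + 0.12 = 0.2700;  k·ωz = 0.2700·-2 = -0.5400
ω₁ (FL) = (vx − vy − k·ωz)/r = -0.0100/0.075 = -0.1333
ω₂ (FR) = (vx + vy + k·ωz)/r = -0.4900/0.075 = -6.5333
ω₃ (RL) = (vx + vy − k·ωz)/r = 0.5900/0.075 = 7.8667
ω₄ (RR) = (vx − vy + k·ωz)/r = -1.0900/0.075 = -14.5333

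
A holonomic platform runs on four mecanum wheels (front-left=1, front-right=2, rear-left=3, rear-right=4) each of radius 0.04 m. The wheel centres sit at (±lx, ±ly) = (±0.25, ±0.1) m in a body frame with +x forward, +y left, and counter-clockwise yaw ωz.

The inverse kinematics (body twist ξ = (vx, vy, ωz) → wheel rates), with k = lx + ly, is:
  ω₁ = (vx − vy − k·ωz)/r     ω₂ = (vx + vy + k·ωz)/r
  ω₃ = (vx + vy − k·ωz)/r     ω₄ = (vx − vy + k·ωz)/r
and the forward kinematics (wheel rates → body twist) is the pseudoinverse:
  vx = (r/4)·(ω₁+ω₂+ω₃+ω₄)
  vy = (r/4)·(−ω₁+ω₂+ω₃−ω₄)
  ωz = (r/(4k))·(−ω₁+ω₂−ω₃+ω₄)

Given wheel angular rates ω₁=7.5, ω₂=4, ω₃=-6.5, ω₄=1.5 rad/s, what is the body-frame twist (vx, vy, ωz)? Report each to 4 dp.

(0.0650, -0.1150, 0.1286)

k = lx + ly = 0.25 + 0.1 = 0.3500
ω₁+ω₂+ω₃+ω₄ = 6.5000  →  vx = (0.04/4)·6.5000 = 0.0650
−ω₁+ω₂+ω₃−ω₄ = -11.5000  →  vy = (0.04/4)·-11.5000 = -0.1150
−ω₁+ω₂−ω₃+ω₄ = 4.5000  →  ωz = (0.04/1.4000)·4.5000 = 0.1286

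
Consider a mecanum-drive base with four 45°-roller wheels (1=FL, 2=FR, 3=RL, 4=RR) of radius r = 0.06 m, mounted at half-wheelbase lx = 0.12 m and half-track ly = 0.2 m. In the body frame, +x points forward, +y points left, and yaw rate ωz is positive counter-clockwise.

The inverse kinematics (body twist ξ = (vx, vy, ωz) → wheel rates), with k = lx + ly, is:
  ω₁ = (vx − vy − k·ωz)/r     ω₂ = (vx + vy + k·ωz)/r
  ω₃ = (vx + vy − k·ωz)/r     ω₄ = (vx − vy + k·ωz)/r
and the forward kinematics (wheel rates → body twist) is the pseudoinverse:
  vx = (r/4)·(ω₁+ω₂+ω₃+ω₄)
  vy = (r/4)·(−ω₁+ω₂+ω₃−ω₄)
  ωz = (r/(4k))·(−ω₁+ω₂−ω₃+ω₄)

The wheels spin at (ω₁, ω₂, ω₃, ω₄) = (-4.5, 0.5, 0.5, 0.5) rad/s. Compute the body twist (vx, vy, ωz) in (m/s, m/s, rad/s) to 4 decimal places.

(-0.0450, 0.0750, 0.2344)

k = lx + ly = 0.12 + 0.2 = 0.3200
ω₁+ω₂+ω₃+ω₄ = -3.0000  →  vx = (0.06/4)·-3.0000 = -0.0450
−ω₁+ω₂+ω₃−ω₄ = 5.0000  →  vy = (0.06/4)·5.0000 = 0.0750
−ω₁+ω₂−ω₃+ω₄ = 5.0000  →  ωz = (0.06/1.2800)·5.0000 = 0.2344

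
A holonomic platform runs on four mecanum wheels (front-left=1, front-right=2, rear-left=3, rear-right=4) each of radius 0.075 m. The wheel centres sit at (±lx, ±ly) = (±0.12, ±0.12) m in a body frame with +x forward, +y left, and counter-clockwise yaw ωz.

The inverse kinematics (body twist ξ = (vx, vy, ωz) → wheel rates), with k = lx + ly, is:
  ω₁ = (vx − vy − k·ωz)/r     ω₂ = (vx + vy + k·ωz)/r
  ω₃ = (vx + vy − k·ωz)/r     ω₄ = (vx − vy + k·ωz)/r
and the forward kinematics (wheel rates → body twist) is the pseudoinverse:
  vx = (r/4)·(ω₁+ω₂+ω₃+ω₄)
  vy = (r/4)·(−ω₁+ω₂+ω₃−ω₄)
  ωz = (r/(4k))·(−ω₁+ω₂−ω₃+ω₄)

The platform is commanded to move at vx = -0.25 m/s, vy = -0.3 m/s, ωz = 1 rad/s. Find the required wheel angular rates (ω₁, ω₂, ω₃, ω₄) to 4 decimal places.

k = lx + ly = 0.12 + 0.12 = 0.2400;  k·ωz = 0.2400·1 = 0.2400
ω₁ (FL) = (vx − vy − k·ωz)/r = -0.1900/0.075 = -2.5333
ω₂ (FR) = (vx + vy + k·ωz)/r = -0.3100/0.075 = -4.1333
ω₃ (RL) = (vx + vy − k·ωz)/r = -0.7900/0.075 = -10.5333
ω₄ (RR) = (vx − vy + k·ωz)/r = 0.2900/0.075 = 3.8667

(-2.5333, -4.1333, -10.5333, 3.8667)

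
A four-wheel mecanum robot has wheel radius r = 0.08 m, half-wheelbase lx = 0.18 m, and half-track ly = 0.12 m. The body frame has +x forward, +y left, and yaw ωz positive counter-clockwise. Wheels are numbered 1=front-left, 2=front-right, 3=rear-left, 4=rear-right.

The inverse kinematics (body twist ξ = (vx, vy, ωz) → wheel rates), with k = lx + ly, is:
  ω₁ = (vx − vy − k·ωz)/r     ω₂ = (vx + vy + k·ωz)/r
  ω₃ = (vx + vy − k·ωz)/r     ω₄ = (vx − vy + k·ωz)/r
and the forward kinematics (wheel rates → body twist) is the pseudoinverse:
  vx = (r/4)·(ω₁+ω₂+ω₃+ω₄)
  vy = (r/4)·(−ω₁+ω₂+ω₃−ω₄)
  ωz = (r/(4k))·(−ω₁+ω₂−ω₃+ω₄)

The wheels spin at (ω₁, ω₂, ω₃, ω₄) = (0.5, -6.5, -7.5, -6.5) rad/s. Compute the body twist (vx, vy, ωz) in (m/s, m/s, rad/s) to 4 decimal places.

k = lx + ly = 0.18 + 0.12 = 0.3000
ω₁+ω₂+ω₃+ω₄ = -20.0000  →  vx = (0.08/4)·-20.0000 = -0.4000
−ω₁+ω₂+ω₃−ω₄ = -8.0000  →  vy = (0.08/4)·-8.0000 = -0.1600
−ω₁+ω₂−ω₃+ω₄ = -6.0000  →  ωz = (0.08/1.2000)·-6.0000 = -0.4000

(-0.4000, -0.1600, -0.4000)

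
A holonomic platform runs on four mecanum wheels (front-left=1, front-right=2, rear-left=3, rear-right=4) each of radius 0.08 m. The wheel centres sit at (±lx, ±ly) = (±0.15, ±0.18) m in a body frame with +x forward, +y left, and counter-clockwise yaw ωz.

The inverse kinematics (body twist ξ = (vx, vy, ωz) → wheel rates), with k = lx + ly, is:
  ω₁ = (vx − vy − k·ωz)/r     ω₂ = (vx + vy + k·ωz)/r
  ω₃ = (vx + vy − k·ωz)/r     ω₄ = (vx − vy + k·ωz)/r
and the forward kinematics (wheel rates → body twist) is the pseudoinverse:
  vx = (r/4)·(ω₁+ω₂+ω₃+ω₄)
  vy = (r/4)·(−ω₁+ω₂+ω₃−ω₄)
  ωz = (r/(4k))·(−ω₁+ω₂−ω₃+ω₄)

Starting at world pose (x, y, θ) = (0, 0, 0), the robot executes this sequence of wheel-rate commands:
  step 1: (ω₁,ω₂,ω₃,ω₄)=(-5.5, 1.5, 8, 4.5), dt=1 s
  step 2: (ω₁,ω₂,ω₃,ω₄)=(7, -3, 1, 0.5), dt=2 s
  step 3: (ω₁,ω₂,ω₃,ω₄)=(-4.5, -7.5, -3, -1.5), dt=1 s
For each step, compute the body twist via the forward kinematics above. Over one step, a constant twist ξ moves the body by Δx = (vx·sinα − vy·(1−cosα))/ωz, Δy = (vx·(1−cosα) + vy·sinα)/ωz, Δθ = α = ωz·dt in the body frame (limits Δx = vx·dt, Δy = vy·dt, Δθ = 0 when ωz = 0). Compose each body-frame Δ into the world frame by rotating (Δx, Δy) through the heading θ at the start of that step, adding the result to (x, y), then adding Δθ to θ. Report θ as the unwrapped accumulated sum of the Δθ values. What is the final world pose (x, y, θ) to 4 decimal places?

step 1: ξ=(vx,vy,ωz)=(0.1700, 0.2100, 0.2121), dt=1.0 → body Δ=(0.1465, 0.2264, 0.2121) → world pose (0.1465, 0.2264, 0.2121)
step 2: ξ=(vx,vy,ωz)=(0.1100, -0.1900, -0.6364), dt=2.0 → body Δ=(-0.0457, -0.4075, -1.2727) → world pose (0.1877, -0.1816, -1.0606)
step 3: ξ=(vx,vy,ωz)=(-0.3300, -0.0900, -0.0909), dt=1.0 → body Δ=(-0.3336, -0.0749, -0.0909) → world pose (-0.0406, 0.0730, -1.1515)

(-0.0406, 0.0730, -1.1515)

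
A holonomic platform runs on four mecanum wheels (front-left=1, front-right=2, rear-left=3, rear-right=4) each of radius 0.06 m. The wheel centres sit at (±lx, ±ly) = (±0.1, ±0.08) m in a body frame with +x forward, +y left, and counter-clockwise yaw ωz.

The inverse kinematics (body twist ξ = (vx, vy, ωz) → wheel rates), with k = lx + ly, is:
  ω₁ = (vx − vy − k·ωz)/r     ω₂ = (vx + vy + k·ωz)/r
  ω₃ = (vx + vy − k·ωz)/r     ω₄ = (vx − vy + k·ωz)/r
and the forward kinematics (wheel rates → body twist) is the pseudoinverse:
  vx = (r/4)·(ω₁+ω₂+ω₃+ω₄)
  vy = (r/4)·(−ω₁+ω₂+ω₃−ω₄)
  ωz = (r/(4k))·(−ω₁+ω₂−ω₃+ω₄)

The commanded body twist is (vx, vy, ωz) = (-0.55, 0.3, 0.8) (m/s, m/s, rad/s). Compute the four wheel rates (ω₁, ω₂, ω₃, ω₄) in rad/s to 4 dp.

k = lx + ly = 0.1 + 0.08 = 0.1800;  k·ωz = 0.1800·0.8 = 0.1440
ω₁ (FL) = (vx − vy − k·ωz)/r = -0.9940/0.06 = -16.5667
ω₂ (FR) = (vx + vy + k·ωz)/r = -0.1060/0.06 = -1.7667
ω₃ (RL) = (vx + vy − k·ωz)/r = -0.3940/0.06 = -6.5667
ω₄ (RR) = (vx − vy + k·ωz)/r = -0.7060/0.06 = -11.7667

(-16.5667, -1.7667, -6.5667, -11.7667)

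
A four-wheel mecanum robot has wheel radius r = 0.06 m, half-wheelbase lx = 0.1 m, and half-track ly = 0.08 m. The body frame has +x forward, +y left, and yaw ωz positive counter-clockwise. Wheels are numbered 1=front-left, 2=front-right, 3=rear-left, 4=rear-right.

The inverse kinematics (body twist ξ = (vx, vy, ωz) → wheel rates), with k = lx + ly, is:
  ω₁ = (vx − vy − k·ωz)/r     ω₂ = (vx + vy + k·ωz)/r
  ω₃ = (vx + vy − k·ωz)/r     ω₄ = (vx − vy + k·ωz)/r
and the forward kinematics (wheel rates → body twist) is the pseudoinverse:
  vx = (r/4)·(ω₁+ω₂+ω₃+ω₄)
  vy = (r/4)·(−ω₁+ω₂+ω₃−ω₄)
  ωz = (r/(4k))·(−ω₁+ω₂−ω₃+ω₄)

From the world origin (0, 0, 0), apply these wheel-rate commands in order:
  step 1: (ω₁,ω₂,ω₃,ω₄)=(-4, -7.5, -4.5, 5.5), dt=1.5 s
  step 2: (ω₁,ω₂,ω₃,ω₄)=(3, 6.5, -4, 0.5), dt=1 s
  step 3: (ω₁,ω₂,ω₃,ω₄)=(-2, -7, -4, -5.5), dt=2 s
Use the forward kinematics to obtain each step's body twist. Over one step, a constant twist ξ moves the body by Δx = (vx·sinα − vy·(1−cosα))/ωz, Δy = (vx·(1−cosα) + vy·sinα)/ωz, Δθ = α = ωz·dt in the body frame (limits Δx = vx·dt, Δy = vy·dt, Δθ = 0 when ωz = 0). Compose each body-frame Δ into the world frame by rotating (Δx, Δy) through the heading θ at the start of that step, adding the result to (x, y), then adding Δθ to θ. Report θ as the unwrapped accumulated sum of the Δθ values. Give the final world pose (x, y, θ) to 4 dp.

step 1: ξ=(vx,vy,ωz)=(-0.1575, -0.2025, 0.5417), dt=1.5 → body Δ=(-0.0943, -0.3622, 0.8125) → world pose (-0.0943, -0.3622, 0.8125)
step 2: ξ=(vx,vy,ωz)=(0.0900, -0.0150, 0.6667), dt=1.0 → body Δ=(0.0883, 0.0150, 0.6667) → world pose (-0.0445, -0.2878, 1.4792)
step 3: ξ=(vx,vy,ωz)=(-0.2775, -0.0525, -0.5417), dt=2.0 → body Δ=(-0.5042, 0.1867, -1.0833) → world pose (-0.2766, -0.7728, 0.3958)

(-0.2766, -0.7728, 0.3958)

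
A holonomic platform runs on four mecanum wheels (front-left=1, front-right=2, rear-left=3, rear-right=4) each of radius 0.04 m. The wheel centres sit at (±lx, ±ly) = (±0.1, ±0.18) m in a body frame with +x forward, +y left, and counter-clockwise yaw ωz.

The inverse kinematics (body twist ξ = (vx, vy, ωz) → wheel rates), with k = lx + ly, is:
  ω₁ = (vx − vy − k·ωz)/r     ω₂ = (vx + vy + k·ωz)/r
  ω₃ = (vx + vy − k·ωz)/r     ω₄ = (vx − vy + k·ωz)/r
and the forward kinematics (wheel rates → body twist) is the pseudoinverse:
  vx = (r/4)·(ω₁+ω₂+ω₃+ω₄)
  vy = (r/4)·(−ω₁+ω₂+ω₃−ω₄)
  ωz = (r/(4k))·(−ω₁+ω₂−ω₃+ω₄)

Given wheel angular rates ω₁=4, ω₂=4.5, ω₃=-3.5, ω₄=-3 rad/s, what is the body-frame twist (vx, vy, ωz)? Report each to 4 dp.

k = lx + ly = 0.1 + 0.18 = 0.2800
ω₁+ω₂+ω₃+ω₄ = 2.0000  →  vx = (0.04/4)·2.0000 = 0.0200
−ω₁+ω₂+ω₃−ω₄ = 0.0000  →  vy = (0.04/4)·0.0000 = 0.0000
−ω₁+ω₂−ω₃+ω₄ = 1.0000  →  ωz = (0.04/1.1200)·1.0000 = 0.0357

(0.0200, 0.0000, 0.0357)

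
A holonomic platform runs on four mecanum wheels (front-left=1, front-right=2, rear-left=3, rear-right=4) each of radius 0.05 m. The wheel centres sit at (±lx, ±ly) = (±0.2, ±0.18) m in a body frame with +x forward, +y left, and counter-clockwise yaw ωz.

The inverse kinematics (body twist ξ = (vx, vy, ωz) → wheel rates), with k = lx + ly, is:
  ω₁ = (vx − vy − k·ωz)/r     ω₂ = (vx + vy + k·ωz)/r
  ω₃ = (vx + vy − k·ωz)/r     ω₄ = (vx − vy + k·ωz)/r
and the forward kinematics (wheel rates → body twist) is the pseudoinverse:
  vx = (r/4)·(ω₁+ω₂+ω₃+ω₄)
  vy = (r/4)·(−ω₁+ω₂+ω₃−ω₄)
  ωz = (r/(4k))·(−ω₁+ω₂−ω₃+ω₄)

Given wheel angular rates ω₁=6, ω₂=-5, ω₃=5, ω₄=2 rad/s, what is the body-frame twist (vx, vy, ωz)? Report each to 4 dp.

k = lx + ly = 0.2 + 0.18 = 0.3800
ω₁+ω₂+ω₃+ω₄ = 8.0000  →  vx = (0.05/4)·8.0000 = 0.1000
−ω₁+ω₂+ω₃−ω₄ = -8.0000  →  vy = (0.05/4)·-8.0000 = -0.1000
−ω₁+ω₂−ω₃+ω₄ = -14.0000  →  ωz = (0.05/1.5200)·-14.0000 = -0.4605

(0.1000, -0.1000, -0.4605)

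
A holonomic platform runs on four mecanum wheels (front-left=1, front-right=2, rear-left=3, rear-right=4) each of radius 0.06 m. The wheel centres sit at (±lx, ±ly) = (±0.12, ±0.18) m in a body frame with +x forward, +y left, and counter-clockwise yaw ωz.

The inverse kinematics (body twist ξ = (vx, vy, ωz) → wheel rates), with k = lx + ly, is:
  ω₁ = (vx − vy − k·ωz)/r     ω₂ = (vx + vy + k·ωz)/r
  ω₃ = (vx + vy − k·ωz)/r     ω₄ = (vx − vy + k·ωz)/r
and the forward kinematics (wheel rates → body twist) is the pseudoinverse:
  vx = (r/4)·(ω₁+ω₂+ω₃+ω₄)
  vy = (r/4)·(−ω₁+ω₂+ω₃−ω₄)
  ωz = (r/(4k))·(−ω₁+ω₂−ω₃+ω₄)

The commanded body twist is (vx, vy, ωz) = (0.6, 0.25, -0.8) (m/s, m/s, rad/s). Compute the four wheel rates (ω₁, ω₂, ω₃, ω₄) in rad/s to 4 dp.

k = lx + ly = 0.12 + 0.18 = 0.3000;  k·ωz = 0.3000·-0.8 = -0.2400
ω₁ (FL) = (vx − vy − k·ωz)/r = 0.5900/0.06 = 9.8333
ω₂ (FR) = (vx + vy + k·ωz)/r = 0.6100/0.06 = 10.1667
ω₃ (RL) = (vx + vy − k·ωz)/r = 1.0900/0.06 = 18.1667
ω₄ (RR) = (vx − vy + k·ωz)/r = 0.1100/0.06 = 1.8333

(9.8333, 10.1667, 18.1667, 1.8333)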